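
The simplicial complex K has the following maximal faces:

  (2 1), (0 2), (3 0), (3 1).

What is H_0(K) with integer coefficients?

H_0 = Z.

Fix the vertex order 0 < 1 < 2 < 3 and write every simplex with vertices in increasing order. Then dim K = 1 and the simplices of K are:

  0-simplices (4): [0], [1], [2], [3]
  1-simplices (4): [0,2], [0,3], [1,2], [1,3]

giving chain groups C_0 ≅ Z^4, C_1 ≅ Z^4.

Boundary ∂_1: C_1 → C_0 is given by ∂[p,q] = [q] − [p].
This gives a 4×4 integer matrix of rank 3; reducing to Smith normal form yields diagonal entries (1,1,1).

Now H_k = ker ∂_k / im ∂_{k+1}, so:

  H_0: rank C_0 − rank ∂_1 = 4 − 3 = 1, and the invariant factors of ∂_1 are all 1, so H_0 ≅ Z.

(K is a triangulation of the circle S^1.)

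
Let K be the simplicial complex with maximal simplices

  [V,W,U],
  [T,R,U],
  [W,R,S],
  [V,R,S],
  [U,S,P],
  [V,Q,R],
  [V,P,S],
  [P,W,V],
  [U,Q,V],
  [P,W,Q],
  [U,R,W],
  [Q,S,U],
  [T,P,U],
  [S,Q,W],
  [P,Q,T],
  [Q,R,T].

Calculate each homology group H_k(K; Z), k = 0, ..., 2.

H_0 ≅ Z,  H_1 ≅ Z^2,  H_2 ≅ Z.

Order the vertices as P < Q < R < S < T < U < V < W. Listing each simplex with vertices in this order, K has dimension 2 with simplices:

  0-simplices (8): P, Q, R, S, T, U, V, W
  1-simplices (24): PQ, PS, PT, PU, PV, PW, QR, QS, QT, QU, QV, QW, RS, RT, RU, RV, RW, SU, SV, SW, TU, UV, UW, VW
  2-simplices (16): PQT, PQW, PSU, PSV, PTU, PVW, QRT, QRV, QSU, QSW, QUV, RSV, RSW, RTU, RUW, UVW

giving chain groups C_0 ≅ Z^8, C_1 ≅ Z^24, C_2 ≅ Z^16.

∂_1: C_1 → C_0 sends each edge [p,q] (with p < q) to q − p. For instance
  ∂PT = T − P.
The resulting 8×24 matrix has rank 7, and its Smith normal form has invariant factors (1,1,1,1,1,1,1).

The boundary map ∂_2: C_2 → C_1 acts by ∂[p,q,r] = [q,r] − [p,r] + [p,q]. For instance
  ∂RSV = SV − RV + RS,
  ∂PSU = SU − PU + PS.
The 24×16 boundary matrix has rank 15 and Smith normal form diag(1,1,1,1,1,1,1,1,1,1,1,1,1,1,1).

Now H_k = ker ∂_k / im ∂_{k+1}, so:

  H_0: rank C_0 − rank ∂_1 = 8 − 7 = 1, and the invariant factors of ∂_1 are all 1, so H_0 ≅ Z.
  H_1: rank ker ∂_1 − rank ∂_2 = (24 − 7) − 15 = 2, and the invariant factors of ∂_2 are all 1, so H_1 ≅ Z^2.
  H_2: rank ker ∂_2 − rank ∂_3 = (16 − 15) − 0 = 1, and there is no ∂_3, so H_2 ≅ Z.

(K is a triangulation of the torus T^2.)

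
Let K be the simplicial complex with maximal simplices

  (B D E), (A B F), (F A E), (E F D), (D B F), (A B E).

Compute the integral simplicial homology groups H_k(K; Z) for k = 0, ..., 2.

Take the total order A < B < D < E < F on the vertex set. Then K (dimension 2) consists of the simplices:

  0-simplices (5): A, B, D, E, F
  1-simplices (9): AB, AE, AF, BD, BE, BF, DE, DF, EF
  2-simplices (6): ABE, ABF, AEF, BDE, BDF, DEF

Hence C_0 ≅ Z^5, C_1 ≅ Z^9, C_2 ≅ Z^6.

∂_1: C_1 → C_0 maps an edge to its endpoints' difference, ∂[p,q] = q − p. For instance
  ∂AF = F − A.
This gives a 5×9 integer matrix of rank 4; reducing to Smith normal form yields diagonal entries (1,1,1,1).

The boundary map ∂_2: C_2 → C_1 acts by ∂[p,q,r] = [q,r] − [p,r] + [p,q]. For instance
  ∂ABE = BE − AE + AB,
  ∂BDF = DF − BF + BD.
This gives a 9×6 integer matrix of rank 5; reducing to Smith normal form yields diagonal entries (1,1,1,1,1).

Computing H_k = (kernel of ∂_k) / (image of ∂_{k+1}):

  H_0: rank C_0 − rank ∂_1 = 5 − 4 = 1, and the invariant factors of ∂_1 are all 1, so H_0 = Z.
  H_1: rank ker ∂_1 − rank ∂_2 = (9 − 4) − 5 = 0, and the invariant factors of ∂_2 are all 1, so H_1 = 0.
  H_2: rank ker ∂_2 − rank ∂_3 = (6 − 5) − 0 = 1, and there is no ∂_3, so H_2 = Z.

As a check, the Euler characteristic is 5 − 9 + 6 = 2, which agrees with 1 − 0 + 1 = 2.

H_0 = Z,  H_1 = 0,  H_2 = Z.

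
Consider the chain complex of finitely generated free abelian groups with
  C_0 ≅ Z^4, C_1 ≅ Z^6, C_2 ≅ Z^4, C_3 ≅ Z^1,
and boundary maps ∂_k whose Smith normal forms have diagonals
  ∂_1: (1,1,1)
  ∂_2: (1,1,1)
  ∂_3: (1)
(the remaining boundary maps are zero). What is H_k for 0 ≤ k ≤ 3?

H_0: b_0 = 4 − 0 − 3 = 1; torsion from ∂_1 factors > 1: none. So H_0 ≅ Z.
H_1: b_1 = 6 − 3 − 3 = 0; torsion from ∂_2 factors > 1: none. So H_1 ≅ 0.
H_2: b_2 = 4 − 3 − 1 = 0; torsion from ∂_3 factors > 1: none. So H_2 ≅ 0.
H_3: b_3 = 1 − 1 − 0 = 0; torsion from ∂_4 factors > 1: none. So H_3 ≅ 0.

H_0 ≅ Z,  H_1 = 0,  H_2 = 0,  H_3 = 0.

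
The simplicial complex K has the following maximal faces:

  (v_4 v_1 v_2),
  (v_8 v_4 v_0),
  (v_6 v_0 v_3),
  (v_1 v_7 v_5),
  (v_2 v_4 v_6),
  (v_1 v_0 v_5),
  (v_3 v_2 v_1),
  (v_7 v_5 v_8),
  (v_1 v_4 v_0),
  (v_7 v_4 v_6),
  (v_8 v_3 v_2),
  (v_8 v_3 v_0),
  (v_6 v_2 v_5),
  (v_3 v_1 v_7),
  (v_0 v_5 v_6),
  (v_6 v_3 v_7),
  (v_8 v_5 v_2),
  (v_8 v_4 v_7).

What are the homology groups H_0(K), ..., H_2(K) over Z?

H_0 = Z,  H_1 = Z^2,  H_2 = Z.

K has 9 vertices, 27 edges, 18 triangles.
rank ∂_0 = 0, rank ∂_1 = 8 ⇒ b_0 = 9 − 0 − 8 = 1; all invariant factors of ∂_1 are 1 so no torsion. So H_0 = Z.
rank ∂_1 = 8, rank ∂_2 = 17 ⇒ b_1 = 27 − 8 − 17 = 2; all invariant factors of ∂_2 are 1 so no torsion. So H_1 = Z^2.
rank ∂_2 = 17, rank ∂_3 = 0 ⇒ b_2 = 18 − 17 − 0 = 1. So H_2 = Z.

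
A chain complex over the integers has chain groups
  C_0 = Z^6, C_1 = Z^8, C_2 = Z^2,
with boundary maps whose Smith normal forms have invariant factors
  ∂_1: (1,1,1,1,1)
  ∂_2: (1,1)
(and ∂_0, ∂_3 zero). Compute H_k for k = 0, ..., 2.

H_0 = Z,  H_1 = Z,  H_2 = 0.

H_0: b_0 = 6 − 0 − 5 = 1; torsion from ∂_1 factors > 1: none. So H_0 = Z.
H_1: b_1 = 8 − 5 − 2 = 1; torsion from ∂_2 factors > 1: none. So H_1 = Z.
H_2: b_2 = 2 − 2 − 0 = 0; torsion from ∂_3 factors > 1: none. So H_2 = 0.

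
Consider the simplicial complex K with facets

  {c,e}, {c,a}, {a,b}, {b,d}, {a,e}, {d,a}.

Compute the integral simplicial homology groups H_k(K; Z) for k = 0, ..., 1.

H_0 = Z,  H_1 = Z^2.

Take the total order a < b < c < d < e on the vertex set. Then K (dimension 1) consists of the simplices:

  0-simplices (5): a, b, c, d, e
  1-simplices (6): ab, ac, ad, ae, bd, ce

giving chain groups C_0 ≅ Z^5, C_1 ≅ Z^6.

The boundary map ∂_1: C_1 → C_0 sends each edge [p,q] (with p < q) to q − p. For instance
  ∂ad = d − a.
The 5×6 boundary matrix has rank 4 and Smith normal form diag(1,1,1,1).

From H_k ≅ ker(∂_k) / im(∂_{k+1}) we obtain:

  H_0: rank C_0 − rank ∂_1 = 5 − 4 = 1, and the invariant factors of ∂_1 are all 1, so H_0 = Z.
  H_1: rank ker ∂_1 − rank ∂_2 = (6 − 4) − 0 = 2, and there is no ∂_2, so H_1 = Z^2.

As a check, the Euler characteristic is 5 − 6 = -1, which agrees with 1 − 2 = -1.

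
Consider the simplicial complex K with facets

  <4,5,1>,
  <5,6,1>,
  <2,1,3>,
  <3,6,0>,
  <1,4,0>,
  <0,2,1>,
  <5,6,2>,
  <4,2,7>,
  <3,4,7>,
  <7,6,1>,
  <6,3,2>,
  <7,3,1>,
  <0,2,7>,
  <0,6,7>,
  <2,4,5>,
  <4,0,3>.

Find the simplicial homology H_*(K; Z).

H_0 ≅ Z,  H_1 ≅ Z^2,  H_2 ≅ Z.

We work with the vertex ordering 0 < 1 < 2 < 3 < 4 < 5 < 6 < 7. The simplices of K, each written with vertices in increasing order, are:

  0-simplices (8): [0], [1], [2], [3], [4], [5], [6], [7]
  1-simplices (24): (24 of them)
  2-simplices (16): [0,1,2], [0,1,4], [0,2,7], [0,3,4], [0,3,6], [0,6,7], [1,2,3], [1,3,7], [1,4,5], [1,5,6], [1,6,7], [2,3,6], [2,4,5], [2,4,7], [2,5,6], [3,4,7]

giving chain groups C_0 ≅ Z^8, C_1 ≅ Z^24, C_2 ≅ Z^16.

∂_1: C_1 → C_0 is given by ∂[p,q] = [q] − [p].
As a 8×24 matrix over Z this has rank 7, with invariant factors (1,1,1,1,1,1,1).

Boundary ∂_2: C_2 → C_1 acts by ∂[p,q,r] = [q,r] − [p,r] + [p,q]. For instance
  ∂[1,5,6] = [5,6] − [1,6] + [1,5],
  ∂[0,1,2] = [1,2] − [0,2] + [0,1].
The 24×16 boundary matrix has rank 15 and Smith normal form diag(1,1,1,1,1,1,1,1,1,1,1,1,1,1,1).

Computing H_k = (kernel of ∂_k) / (image of ∂_{k+1}):

  H_0: rank C_0 − rank ∂_1 = 8 − 7 = 1, and the invariant factors of ∂_1 are all 1, so H_0 ≅ Z.
  H_1: rank ker ∂_1 − rank ∂_2 = (24 − 7) − 15 = 2, and the invariant factors of ∂_2 are all 1, so H_1 ≅ Z^2.
  H_2: rank ker ∂_2 − rank ∂_3 = (16 − 15) − 0 = 1, and there is no ∂_3, so H_2 ≅ Z.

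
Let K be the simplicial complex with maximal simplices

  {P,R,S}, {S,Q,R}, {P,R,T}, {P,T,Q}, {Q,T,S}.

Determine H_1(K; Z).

Fix the vertex order P < Q < R < S < T and write every simplex with vertices in increasing order. Then dim K = 2 and the simplices of K are:

  0-simplices (5): P, Q, R, S, T
  1-simplices (10): PQ, PR, PS, PT, QR, QS, QT, RS, RT, ST
  2-simplices (5): PQT, PRS, PRT, QRS, QST

Hence C_0 ≅ Z^5, C_1 ≅ Z^10, C_2 ≅ Z^5.

∂_1: C_1 → C_0 sends each edge [p,q] (with p < q) to q − p. For instance
  ∂QR = R − Q.
This gives a 5×10 integer matrix of rank 4; reducing to Smith normal form yields diagonal entries (1,1,1,1).

∂_2: C_2 → C_1 acts by ∂[p,q,r] = [q,r] − [p,r] + [p,q]. For instance
  ∂PRS = RS − PS + PR,
  ∂PQT = QT − PT + PQ.
As a 10×5 matrix over Z this has rank 5, with invariant factors (1,1,1,1,1).

Computing H_k = (kernel of ∂_k) / (image of ∂_{k+1}):

  H_1: rank ker ∂_1 − rank ∂_2 = (10 − 4) − 5 = 1, and the invariant factors of ∂_2 are all 1, so H_1 ≅ Z.

(K is a triangulation of the Möbius band.)

H_1 ≅ Z.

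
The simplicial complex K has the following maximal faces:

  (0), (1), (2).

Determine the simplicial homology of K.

Fix the vertex order 0 < 1 < 2 and write every simplex with vertices in increasing order. Then dim K = 0 and the simplices of K are:

  0-simplices (3): [0], [1], [2]

so the chain groups are C_0 ≅ Z^3.

Reading off H_k = ker ∂_k / im ∂_{k+1}:

  H_0: rank C_0 − rank ∂_1 = 3 − 0 = 3, and there is no ∂_1, so H_0 = Z^3.

H_0 = Z^3.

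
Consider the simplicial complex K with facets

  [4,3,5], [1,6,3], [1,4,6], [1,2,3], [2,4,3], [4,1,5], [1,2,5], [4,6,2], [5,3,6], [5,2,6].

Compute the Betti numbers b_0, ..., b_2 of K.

b_0 = 1, b_1 = 0, b_2 = 0.

Order the vertices as 1 < 2 < 3 < 4 < 5 < 6. Listing each simplex with vertices in this order, K has dimension 2 with simplices:

  0-simplices (6): [1], [2], [3], [4], [5], [6]
  1-simplices (15): [1,2], [1,3], [1,4], [1,5], [1,6], [2,3], [2,4], [2,5], [2,6], [3,4], [3,5], [3,6], [4,5], [4,6], [5,6]
  2-simplices (10): [1,2,3], [1,2,5], [1,3,6], [1,4,5], [1,4,6], [2,3,4], [2,4,6], [2,5,6], [3,4,5], [3,5,6]

so the chain groups are C_0 ≅ Z^6, C_1 ≅ Z^15, C_2 ≅ Z^10.

Boundary ∂_1: C_1 → C_0 sends each edge [p,q] (with p < q) to q − p.
This gives a 6×15 integer matrix of rank 5; reducing to Smith normal form yields diagonal entries (1,1,1,1,1).

Boundary ∂_2: C_2 → C_1 sends each 2-simplex [p,q,r] to [q,r] − [p,r] + [p,q]. For instance
  ∂[3,4,5] = [4,5] − [3,5] + [3,4],
  ∂[1,4,6] = [4,6] − [1,6] + [1,4].
This gives a 15×10 integer matrix of rank 10; reducing to Smith normal form yields diagonal entries (1,1,1,1,1,1,1,1,1,2).

Computing H_k = (kernel of ∂_k) / (image of ∂_{k+1}):

  H_0: rank C_0 − rank ∂_1 = 6 − 5 = 1, and the invariant factors of ∂_1 are all 1, so H_0 = Z.
  H_1: rank ker ∂_1 − rank ∂_2 = (15 − 5) − 10 = 0, and ∂_2 has invariant factor 2 > 1, so H_1 = Z/2.
  H_2: rank ker ∂_2 − rank ∂_3 = (10 − 10) − 0 = 0, and there is no ∂_3, so H_2 = 0.

Hence the Betti numbers are b_0 = 1, b_1 = 0, b_2 = 0.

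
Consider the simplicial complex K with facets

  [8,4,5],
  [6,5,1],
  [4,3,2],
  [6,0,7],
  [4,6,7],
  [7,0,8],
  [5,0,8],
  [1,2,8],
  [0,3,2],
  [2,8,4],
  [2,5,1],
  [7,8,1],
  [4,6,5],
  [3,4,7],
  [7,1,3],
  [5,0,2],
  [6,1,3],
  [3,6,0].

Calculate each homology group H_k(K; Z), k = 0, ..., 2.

H_0 ≅ Z,  H_1 ≅ Z ⊕ Z_2,  H_2 = 0.

Order the vertices as 0 < 1 < 2 < 3 < 4 < 5 < 6 < 7 < 8. Listing each simplex with vertices in this order, K has dimension 2 with simplices:

  0-simplices (9): [0], [1], [2], [3], [4], [5], [6], [7], [8]
  1-simplices (27): (27 of them)
  2-simplices (18): [0,2,3], [0,2,5], [0,3,6], [0,5,8], [0,6,7], [0,7,8], [1,2,5], [1,2,8], [1,3,6], [1,3,7], [1,5,6], [1,7,8], [2,3,4], [2,4,8], [3,4,7], [4,5,6], [4,5,8], [4,6,7]

so the chain groups are C_0 ≅ Z^9, C_1 ≅ Z^27, C_2 ≅ Z^18.

∂_1: C_1 → C_0 sends each edge [p,q] (with p < q) to q − p. For instance
  ∂[5,6] = [6] − [5].
The resulting 9×27 matrix has rank 8, and its Smith normal form has invariant factors (1,1,1,1,1,1,1,1).

The boundary map ∂_2: C_2 → C_1 acts by ∂[p,q,r] = [q,r] − [p,r] + [p,q]. For instance
  ∂[4,6,7] = [6,7] − [4,7] + [4,6],
  ∂[0,6,7] = [6,7] − [0,7] + [0,6].
The 27×18 boundary matrix has rank 18 and Smith normal form diag(1,1,1,1,1,1,1,1,1,1,1,1,1,1,1,1,1,2).

From H_k ≅ ker(∂_k) / im(∂_{k+1}) we obtain:

  H_0: rank C_0 − rank ∂_1 = 9 − 8 = 1, and the invariant factors of ∂_1 are all 1, so H_0 ≅ Z.
  H_1: rank ker ∂_1 − rank ∂_2 = (27 − 8) − 18 = 1, and ∂_2 has invariant factor 2 > 1, so H_1 ≅ Z ⊕ Z_2.
  H_2: rank ker ∂_2 − rank ∂_3 = (18 − 18) − 0 = 0, and there is no ∂_3, so H_2 ≅ 0.

As a check, the Euler characteristic is 9 − 27 + 18 = 0, which agrees with 1 − 1 + 0 = 0.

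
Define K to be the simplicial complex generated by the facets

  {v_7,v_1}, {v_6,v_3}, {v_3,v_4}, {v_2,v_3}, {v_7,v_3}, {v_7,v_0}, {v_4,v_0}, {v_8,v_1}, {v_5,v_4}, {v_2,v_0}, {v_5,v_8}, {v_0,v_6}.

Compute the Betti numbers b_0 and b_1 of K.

b_0 = 1, b_1 = 4.

Fix the vertex order v_0 < v_1 < v_2 < v_3 < v_4 < v_5 < v_6 < v_7 < v_8 and write every simplex with vertices in increasing order. Then dim K = 1 and the simplices of K are:

  0-simplices (9): [v_0], [v_1], [v_2], [v_3], [v_4], [v_5], [v_6], [v_7], [v_8]
  1-simplices (12): [v_0,v_2], [v_0,v_4], [v_0,v_6], [v_0,v_7], [v_1,v_7], [v_1,v_8], [v_2,v_3], [v_3,v_4], [v_3,v_6], [v_3,v_7], [v_4,v_5], [v_5,v_8]

Hence C_0 ≅ Z^9, C_1 ≅ Z^12.

The boundary map ∂_1: C_1 → C_0 maps an edge to its endpoints' difference, ∂[p,q] = q − p. For instance
  ∂[v_3,v_6] = [v_6] − [v_3].
The 9×12 boundary matrix has rank 8 and Smith normal form diag(1,1,1,1,1,1,1,1).

From H_k ≅ ker(∂_k) / im(∂_{k+1}) we obtain:

  H_0: rank C_0 − rank ∂_1 = 9 − 8 = 1, and the invariant factors of ∂_1 are all 1, so H_0 ≅ Z.
  H_1: rank ker ∂_1 − rank ∂_2 = (12 − 8) − 0 = 4, and there is no ∂_2, so H_1 ≅ Z^4.

Hence the Betti numbers are b_0 = 1, b_1 = 4.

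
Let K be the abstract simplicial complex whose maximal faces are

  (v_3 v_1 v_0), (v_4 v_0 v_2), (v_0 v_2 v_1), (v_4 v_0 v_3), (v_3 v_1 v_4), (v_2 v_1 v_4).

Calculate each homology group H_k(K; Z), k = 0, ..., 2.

H_0 = Z,  H_1 = 0,  H_2 = Z.

Order the vertices as v_0 < v_1 < v_2 < v_3 < v_4. Listing each simplex with vertices in this order, K has dimension 2 with simplices:

  0-simplices (5): [v_0], [v_1], [v_2], [v_3], [v_4]
  1-simplices (9): [v_0,v_1], [v_0,v_2], [v_0,v_3], [v_0,v_4], [v_1,v_2], [v_1,v_3], [v_1,v_4], [v_2,v_4], [v_3,v_4]
  2-simplices (6): [v_0,v_1,v_2], [v_0,v_1,v_3], [v_0,v_2,v_4], [v_0,v_3,v_4], [v_1,v_2,v_4], [v_1,v_3,v_4]

giving chain groups C_0 ≅ Z^5, C_1 ≅ Z^9, C_2 ≅ Z^6.

∂_1: C_1 → C_0 is given by ∂[p,q] = [q] − [p]. For instance
  ∂[v_1,v_3] = [v_3] − [v_1].
This gives a 5×9 integer matrix of rank 4; reducing to Smith normal form yields diagonal entries (1,1,1,1).

∂_2: C_2 → C_1 sends each 2-simplex [p,q,r] to [q,r] − [p,r] + [p,q]. For instance
  ∂[v_0,v_1,v_2] = [v_1,v_2] − [v_0,v_2] + [v_0,v_1],
  ∂[v_0,v_3,v_4] = [v_3,v_4] − [v_0,v_4] + [v_0,v_3].
This gives a 9×6 integer matrix of rank 5; reducing to Smith normal form yields diagonal entries (1,1,1,1,1).

Reading off H_k = ker ∂_k / im ∂_{k+1}:

  H_0: rank C_0 − rank ∂_1 = 5 − 4 = 1, and the invariant factors of ∂_1 are all 1, so H_0 = Z.
  H_1: rank ker ∂_1 − rank ∂_2 = (9 − 4) − 5 = 0, and the invariant factors of ∂_2 are all 1, so H_1 = 0.
  H_2: rank ker ∂_2 − rank ∂_3 = (6 − 5) − 0 = 1, and there is no ∂_3, so H_2 = Z.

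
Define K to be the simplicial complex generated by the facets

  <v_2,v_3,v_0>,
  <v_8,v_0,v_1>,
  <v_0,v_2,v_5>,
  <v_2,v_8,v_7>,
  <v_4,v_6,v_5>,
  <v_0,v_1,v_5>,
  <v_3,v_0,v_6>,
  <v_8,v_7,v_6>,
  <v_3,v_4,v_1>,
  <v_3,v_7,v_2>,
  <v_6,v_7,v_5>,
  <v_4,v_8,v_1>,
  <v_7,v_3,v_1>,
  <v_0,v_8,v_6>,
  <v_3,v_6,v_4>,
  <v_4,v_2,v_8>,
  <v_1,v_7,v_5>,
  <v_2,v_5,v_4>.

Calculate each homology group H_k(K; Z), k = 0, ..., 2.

H_0 = Z,  H_1 = Z^2,  H_2 = Z.

Fix the vertex order v_0 < v_1 < v_2 < v_3 < v_4 < v_5 < v_6 < v_7 < v_8 and write every simplex with vertices in increasing order. Then dim K = 2 and the simplices of K are:

  0-simplices (9): [v_0], [v_1], [v_2], [v_3], [v_4], [v_5], [v_6], [v_7], [v_8]
  1-simplices (27): (27 of them)
  2-simplices (18): (18 of them)

giving chain groups C_0 ≅ Z^9, C_1 ≅ Z^27, C_2 ≅ Z^18.

∂_1: C_1 → C_0 sends each edge [p,q] (with p < q) to q − p. For instance
  ∂[v_0,v_5] = [v_5] − [v_0].
The resulting 9×27 matrix has rank 8, and its Smith normal form has invariant factors (1,1,1,1,1,1,1,1).

∂_2: C_2 → C_1 maps a triangle to the signed sum of its edges. For instance
  ∂[v_3,v_4,v_6] = [v_4,v_6] − [v_3,v_6] + [v_3,v_4],
  ∂[v_1,v_3,v_7] = [v_3,v_7] − [v_1,v_7] + [v_1,v_3].
As a 27×18 matrix over Z this has rank 17, with invariant factors (1,1,1,1,1,1,1,1,1,1,1,1,1,1,1,1,1).

Now H_k = ker ∂_k / im ∂_{k+1}, so:

  H_0: rank C_0 − rank ∂_1 = 9 − 8 = 1, and the invariant factors of ∂_1 are all 1, so H_0 = Z.
  H_1: rank ker ∂_1 − rank ∂_2 = (27 − 8) − 17 = 2, and the invariant factors of ∂_2 are all 1, so H_1 = Z^2.
  H_2: rank ker ∂_2 − rank ∂_3 = (18 − 17) − 0 = 1, and there is no ∂_3, so H_2 = Z.

As a check, the Euler characteristic is 9 − 27 + 18 = 0, which agrees with 1 − 2 + 1 = 0.
(K is a triangulation of the torus T^2.)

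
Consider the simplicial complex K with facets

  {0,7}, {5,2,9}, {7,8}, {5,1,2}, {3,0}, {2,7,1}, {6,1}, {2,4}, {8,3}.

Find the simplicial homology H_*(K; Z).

Fix the vertex order 0 < 1 < 2 < 3 < 4 < 5 < 6 < 7 < 8 < 9 and write every simplex with vertices in increasing order. Then dim K = 2 and the simplices of K are:

  0-simplices (10): [0], [1], [2], [3], [4], [5], [6], [7], [8], [9]
  1-simplices (13): [0,3], [0,7], [1,2], [1,5], [1,6], [1,7], [2,4], [2,5], [2,7], [2,9], [3,8], [5,9], [7,8]
  2-simplices (3): [1,2,5], [1,2,7], [2,5,9]

Hence C_0 ≅ Z^10, C_1 ≅ Z^13, C_2 ≅ Z^3.

∂_1: C_1 → C_0 maps an edge to its endpoints' difference, ∂[p,q] = q − p. For instance
  ∂[7,8] = [8] − [7].
As a 10×13 matrix over Z this has rank 9, with invariant factors (1,1,1,1,1,1,1,1,1).

Boundary ∂_2: C_2 → C_1 sends each 2-simplex [p,q,r] to [q,r] − [p,r] + [p,q]. For instance
  ∂[1,2,5] = [2,5] − [1,5] + [1,2],
  ∂[2,5,9] = [5,9] − [2,9] + [2,5].
The resulting 13×3 matrix has rank 3, and its Smith normal form has invariant factors (1,1,1).

Now H_k = ker ∂_k / im ∂_{k+1}, so:

  H_0: rank C_0 − rank ∂_1 = 10 − 9 = 1, and the invariant factors of ∂_1 are all 1, so H_0 ≅ Z.
  H_1: rank ker ∂_1 − rank ∂_2 = (13 − 9) − 3 = 1, and the invariant factors of ∂_2 are all 1, so H_1 ≅ Z.
  H_2: rank ker ∂_2 − rank ∂_3 = (3 − 3) − 0 = 0, and there is no ∂_3, so H_2 ≅ 0.

H_0 ≅ Z,  H_1 ≅ Z,  H_2 = 0.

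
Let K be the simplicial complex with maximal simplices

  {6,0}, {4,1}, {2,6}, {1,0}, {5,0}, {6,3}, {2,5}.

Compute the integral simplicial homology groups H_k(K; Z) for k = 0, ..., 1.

H_0 ≅ Z,  H_1 ≅ Z.

Fix the vertex order 0 < 1 < 2 < 3 < 4 < 5 < 6 and write every simplex with vertices in increasing order. Then dim K = 1 and the simplices of K are:

  0-simplices (7): [0], [1], [2], [3], [4], [5], [6]
  1-simplices (7): [0,1], [0,5], [0,6], [1,4], [2,5], [2,6], [3,6]

Hence C_0 ≅ Z^7, C_1 ≅ Z^7.

Boundary ∂_1: C_1 → C_0 maps an edge to its endpoints' difference, ∂[p,q] = q − p.
The 7×7 boundary matrix has rank 6 and Smith normal form diag(1,1,1,1,1,1).

Now H_k = ker ∂_k / im ∂_{k+1}, so:

  H_0: rank C_0 − rank ∂_1 = 7 − 6 = 1, and the invariant factors of ∂_1 are all 1, so H_0 = Z.
  H_1: rank ker ∂_1 − rank ∂_2 = (7 − 6) − 0 = 1, and there is no ∂_2, so H_1 = Z.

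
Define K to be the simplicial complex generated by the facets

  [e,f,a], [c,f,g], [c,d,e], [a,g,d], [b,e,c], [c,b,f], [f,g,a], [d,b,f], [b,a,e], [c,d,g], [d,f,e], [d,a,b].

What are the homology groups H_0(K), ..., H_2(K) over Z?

H_0 = Z,  H_1 = Z/2Z,  H_2 = 0.

Fix the vertex order a < b < c < d < e < f < g and write every simplex with vertices in increasing order. Then dim K = 2 and the simplices of K are:

  0-simplices (7): a, b, c, d, e, f, g
  1-simplices (18): ab, ad, ae, af, ag, bc, bd, be, bf, cd, ce, cf, cg, de, df, dg, ef, fg
  2-simplices (12): abd, abe, adg, aef, afg, bce, bcf, bdf, cde, cdg, cfg, def

giving chain groups C_0 ≅ Z^7, C_1 ≅ Z^18, C_2 ≅ Z^12.

Boundary ∂_1: C_1 → C_0 is given by ∂[p,q] = [q] − [p]. For instance
  ∂ce = e − c.
The resulting 7×18 matrix has rank 6, and its Smith normal form has invariant factors (1,1,1,1,1,1).

Boundary ∂_2: C_2 → C_1 sends each 2-simplex [p,q,r] to [q,r] − [p,r] + [p,q]. For instance
  ∂bcf = cf − bf + bc,
  ∂afg = fg − ag + af.
The resulting 18×12 matrix has rank 12, and its Smith normal form has invariant factors (1,1,1,1,1,1,1,1,1,1,1,2).

Reading off H_k = ker ∂_k / im ∂_{k+1}:

  H_0: rank C_0 − rank ∂_1 = 7 − 6 = 1, and the invariant factors of ∂_1 are all 1, so H_0 = Z.
  H_1: rank ker ∂_1 − rank ∂_2 = (18 − 6) − 12 = 0, and ∂_2 has invariant factor 2 > 1, so H_1 = Z/2Z.
  H_2: rank ker ∂_2 − rank ∂_3 = (12 − 12) − 0 = 0, and there is no ∂_3, so H_2 = 0.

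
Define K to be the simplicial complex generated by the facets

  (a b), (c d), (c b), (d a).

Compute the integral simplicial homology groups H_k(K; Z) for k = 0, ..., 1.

We work with the vertex ordering a < b < c < d. The simplices of K, each written with vertices in increasing order, are:

  0-simplices (4): a, b, c, d
  1-simplices (4): ab, ad, bc, cd

giving chain groups C_0 ≅ Z^4, C_1 ≅ Z^4.

The boundary map ∂_1: C_1 → C_0 maps an edge to its endpoints' difference, ∂[p,q] = q − p. For instance
  ∂ab = b − a.
As a 4×4 matrix over Z this has rank 3, with invariant factors (1,1,1).

Reading off H_k = ker ∂_k / im ∂_{k+1}:

  H_0: rank C_0 − rank ∂_1 = 4 − 3 = 1, and the invariant factors of ∂_1 are all 1, so H_0 = Z.
  H_1: rank ker ∂_1 − rank ∂_2 = (4 − 3) − 0 = 1, and there is no ∂_2, so H_1 = Z.

As a check, the Euler characteristic is 4 − 4 = 0, which agrees with 1 − 1 = 0.
(K is a triangulation of the circle S^1.)

H_0 = Z,  H_1 = Z.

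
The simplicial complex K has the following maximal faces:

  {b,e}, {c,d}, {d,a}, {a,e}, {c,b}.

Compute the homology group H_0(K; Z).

H_0 ≅ Z.

Take the total order a < b < c < d < e on the vertex set. Then K (dimension 1) consists of the simplices:

  0-simplices (5): a, b, c, d, e
  1-simplices (5): ad, ae, bc, be, cd

giving chain groups C_0 ≅ Z^5, C_1 ≅ Z^5.

Boundary ∂_1: C_1 → C_0 is given by ∂[p,q] = [q] − [p].
As a 5×5 matrix over Z this has rank 4, with invariant factors (1,1,1,1).

Now H_k = ker ∂_k / im ∂_{k+1}, so:

  H_0: rank C_0 − rank ∂_1 = 5 − 4 = 1, and the invariant factors of ∂_1 are all 1, so H_0 ≅ Z.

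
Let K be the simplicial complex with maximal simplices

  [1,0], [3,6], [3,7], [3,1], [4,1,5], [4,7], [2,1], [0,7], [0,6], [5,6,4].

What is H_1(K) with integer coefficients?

H_1 = Z^4.

Order the vertices as 0 < 1 < 2 < 3 < 4 < 5 < 6 < 7. Listing each simplex with vertices in this order, K has dimension 2 with simplices:

  0-simplices (8): [0], [1], [2], [3], [4], [5], [6], [7]
  1-simplices (13): [0,1], [0,6], [0,7], [1,2], [1,3], [1,4], [1,5], [3,6], [3,7], [4,5], [4,6], [4,7], [5,6]
  2-simplices (2): [1,4,5], [4,5,6]

giving chain groups C_0 ≅ Z^8, C_1 ≅ Z^13, C_2 ≅ Z^2.

Boundary ∂_1: C_1 → C_0 maps an edge to its endpoints' difference, ∂[p,q] = q − p. For instance
  ∂[3,7] = [7] − [3].
This gives a 8×13 integer matrix of rank 7; reducing to Smith normal form yields diagonal entries (1,1,1,1,1,1,1).

∂_2: C_2 → C_1 maps a triangle to the signed sum of its edges. For instance
  ∂[4,5,6] = [5,6] − [4,6] + [4,5],
  ∂[1,4,5] = [4,5] − [1,5] + [1,4].
As a 13×2 matrix over Z this has rank 2, with invariant factors (1,1).

Now H_k = ker ∂_k / im ∂_{k+1}, so:

  H_1: rank ker ∂_1 − rank ∂_2 = (13 − 7) − 2 = 4, and the invariant factors of ∂_2 are all 1, so H_1 = Z^4.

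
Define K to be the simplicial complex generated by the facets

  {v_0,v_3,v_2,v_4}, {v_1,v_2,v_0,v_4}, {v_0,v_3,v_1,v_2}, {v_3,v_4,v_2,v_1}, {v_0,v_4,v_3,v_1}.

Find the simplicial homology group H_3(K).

Order the vertices as v_0 < v_1 < v_2 < v_3 < v_4. Listing each simplex with vertices in this order, K has dimension 3 with simplices:

  0-simplices (5): [v_0], [v_1], [v_2], [v_3], [v_4]
  1-simplices (10): [v_0,v_1], [v_0,v_2], [v_0,v_3], [v_0,v_4], [v_1,v_2], [v_1,v_3], [v_1,v_4], [v_2,v_3], [v_2,v_4], [v_3,v_4]
  2-simplices (10): [v_0,v_1,v_2], [v_0,v_1,v_3], [v_0,v_1,v_4], [v_0,v_2,v_3], [v_0,v_2,v_4], [v_0,v_3,v_4], [v_1,v_2,v_3], [v_1,v_2,v_4], [v_1,v_3,v_4], [v_2,v_3,v_4]
  3-simplices (5): [v_0,v_1,v_2,v_3], [v_0,v_1,v_2,v_4], [v_0,v_1,v_3,v_4], [v_0,v_2,v_3,v_4], [v_1,v_2,v_3,v_4]

so the chain groups are C_0 ≅ Z^5, C_1 ≅ Z^10, C_2 ≅ Z^10, C_3 ≅ Z^5.

∂_1: C_1 → C_0 maps an edge to its endpoints' difference, ∂[p,q] = q − p. For instance
  ∂[v_1,v_4] = [v_4] − [v_1].
The 5×10 boundary matrix has rank 4 and Smith normal form diag(1,1,1,1).

The boundary map ∂_2: C_2 → C_1 sends each 2-simplex [p,q,r] to [q,r] − [p,r] + [p,q]. For instance
  ∂[v_1,v_2,v_4] = [v_2,v_4] − [v_1,v_4] + [v_1,v_2],
  ∂[v_0,v_1,v_2] = [v_1,v_2] − [v_0,v_2] + [v_0,v_1].
The 10×10 boundary matrix has rank 6 and Smith normal form diag(1,1,1,1,1,1).

The boundary map ∂_3: C_3 → C_2 sends each 3-simplex σ to the alternating sum Σ_i (−1)^i (σ with its i-th vertex removed). For instance
  ∂[v_0,v_1,v_2,v_3] = [v_1,v_2,v_3] − [v_0,v_2,v_3] + [v_0,v_1,v_3] − [v_0,v_1,v_2],
  ∂[v_0,v_2,v_3,v_4] = [v_2,v_3,v_4] − [v_0,v_3,v_4] + [v_0,v_2,v_4] − [v_0,v_2,v_3].
This gives a 10×5 integer matrix of rank 4; reducing to Smith normal form yields diagonal entries (1,1,1,1).

Reading off H_k = ker ∂_k / im ∂_{k+1}:

  H_3: rank ker ∂_3 − rank ∂_4 = (5 − 4) − 0 = 1, and there is no ∂_4, so H_3 ≅ Z.

(K is a triangulation of the 3-sphere S^3.)

H_3 ≅ Z.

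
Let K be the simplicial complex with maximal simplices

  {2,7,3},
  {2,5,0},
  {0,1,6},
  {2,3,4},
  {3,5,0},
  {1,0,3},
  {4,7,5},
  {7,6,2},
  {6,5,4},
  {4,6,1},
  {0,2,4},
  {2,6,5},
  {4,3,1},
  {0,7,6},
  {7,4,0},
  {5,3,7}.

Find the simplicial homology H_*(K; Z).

H_0 = Z,  H_1 = Z^2,  H_2 = Z.

Take the total order 0 < 1 < 2 < 3 < 4 < 5 < 6 < 7 on the vertex set. Then K (dimension 2) consists of the simplices:

  0-simplices (8): [0], [1], [2], [3], [4], [5], [6], [7]
  1-simplices (24): (24 of them)
  2-simplices (16): [0,1,3], [0,1,6], [0,2,4], [0,2,5], [0,3,5], [0,4,7], [0,6,7], [1,3,4], [1,4,6], [2,3,4], [2,3,7], [2,5,6], [2,6,7], [3,5,7], [4,5,6], [4,5,7]

so the chain groups are C_0 ≅ Z^8, C_1 ≅ Z^24, C_2 ≅ Z^16.

∂_1: C_1 → C_0 is given by ∂[p,q] = [q] − [p]. For instance
  ∂[0,4] = [4] − [0].
This gives a 8×24 integer matrix of rank 7; reducing to Smith normal form yields diagonal entries (1,1,1,1,1,1,1).

The boundary map ∂_2: C_2 → C_1 sends each 2-simplex [p,q,r] to [q,r] − [p,r] + [p,q]. For instance
  ∂[4,5,6] = [5,6] − [4,6] + [4,5],
  ∂[0,4,7] = [4,7] − [0,7] + [0,4].
The 24×16 boundary matrix has rank 15 and Smith normal form diag(1,1,1,1,1,1,1,1,1,1,1,1,1,1,1).

From H_k ≅ ker(∂_k) / im(∂_{k+1}) we obtain:

  H_0: rank C_0 − rank ∂_1 = 8 − 7 = 1, and the invariant factors of ∂_1 are all 1, so H_0 ≅ Z.
  H_1: rank ker ∂_1 − rank ∂_2 = (24 − 7) − 15 = 2, and the invariant factors of ∂_2 are all 1, so H_1 ≅ Z^2.
  H_2: rank ker ∂_2 − rank ∂_3 = (16 − 15) − 0 = 1, and there is no ∂_3, so H_2 ≅ Z.

(K is a triangulation of the torus T^2.)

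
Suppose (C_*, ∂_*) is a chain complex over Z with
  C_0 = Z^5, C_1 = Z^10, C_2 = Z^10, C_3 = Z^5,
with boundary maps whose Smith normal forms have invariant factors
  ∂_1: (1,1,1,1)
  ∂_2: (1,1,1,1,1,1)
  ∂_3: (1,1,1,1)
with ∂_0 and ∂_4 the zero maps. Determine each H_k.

H_0 ≅ Z,  H_1 = 0,  H_2 = 0,  H_3 ≅ Z.

H_0: b_0 = 5 − 0 − 4 = 1; torsion from ∂_1 factors > 1: none. So H_0 ≅ Z.
H_1: b_1 = 10 − 4 − 6 = 0; torsion from ∂_2 factors > 1: none. So H_1 ≅ 0.
H_2: b_2 = 10 − 6 − 4 = 0; torsion from ∂_3 factors > 1: none. So H_2 ≅ 0.
H_3: b_3 = 5 − 4 − 0 = 1; torsion from ∂_4 factors > 1: none. So H_3 ≅ Z.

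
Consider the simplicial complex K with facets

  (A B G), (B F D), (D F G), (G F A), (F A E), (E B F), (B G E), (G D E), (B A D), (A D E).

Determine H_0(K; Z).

H_0 ≅ Z.

K has 6 vertices, 15 edges, 10 triangles.
rank ∂_0 = 0, rank ∂_1 = 5 ⇒ b_0 = 6 − 0 − 5 = 1; all invariant factors of ∂_1 are 1 so no torsion. So H_0 = Z.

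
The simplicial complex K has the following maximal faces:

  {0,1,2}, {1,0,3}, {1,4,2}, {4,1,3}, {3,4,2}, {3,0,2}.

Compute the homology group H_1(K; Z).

We work with the vertex ordering 0 < 1 < 2 < 3 < 4. The simplices of K, each written with vertices in increasing order, are:

  0-simplices (5): [0], [1], [2], [3], [4]
  1-simplices (9): [0,1], [0,2], [0,3], [1,2], [1,3], [1,4], [2,3], [2,4], [3,4]
  2-simplices (6): [0,1,2], [0,1,3], [0,2,3], [1,2,4], [1,3,4], [2,3,4]

so the chain groups are C_0 ≅ Z^5, C_1 ≅ Z^9, C_2 ≅ Z^6.

∂_1: C_1 → C_0 maps an edge to its endpoints' difference, ∂[p,q] = q − p. For instance
  ∂[0,3] = [3] − [0].
The 5×9 boundary matrix has rank 4 and Smith normal form diag(1,1,1,1).

Boundary ∂_2: C_2 → C_1 acts by ∂[p,q,r] = [q,r] − [p,r] + [p,q]. For instance
  ∂[0,2,3] = [2,3] − [0,3] + [0,2],
  ∂[1,3,4] = [3,4] − [1,4] + [1,3].
The 9×6 boundary matrix has rank 5 and Smith normal form diag(1,1,1,1,1).

Computing H_k = (kernel of ∂_k) / (image of ∂_{k+1}):

  H_1: rank ker ∂_1 − rank ∂_2 = (9 − 4) − 5 = 0, and the invariant factors of ∂_2 are all 1, so H_1 ≅ 0.

H_1 ≅ 0.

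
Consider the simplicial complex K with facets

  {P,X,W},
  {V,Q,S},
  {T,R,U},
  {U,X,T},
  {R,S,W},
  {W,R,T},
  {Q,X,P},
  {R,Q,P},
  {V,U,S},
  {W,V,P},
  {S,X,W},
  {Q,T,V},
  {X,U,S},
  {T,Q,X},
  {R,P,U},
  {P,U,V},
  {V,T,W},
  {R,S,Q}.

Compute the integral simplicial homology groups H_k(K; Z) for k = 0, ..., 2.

H_0 = Z,  H_1 = Z^2,  H_2 = Z.

K has 9 vertices, 27 edges, 18 triangles.
rank ∂_0 = 0, rank ∂_1 = 8 ⇒ b_0 = 9 − 0 − 8 = 1; all invariant factors of ∂_1 are 1 so no torsion. So H_0 = Z.
rank ∂_1 = 8, rank ∂_2 = 17 ⇒ b_1 = 27 − 8 − 17 = 2; all invariant factors of ∂_2 are 1 so no torsion. So H_1 = Z^2.
rank ∂_2 = 17, rank ∂_3 = 0 ⇒ b_2 = 18 − 17 − 0 = 1. So H_2 = Z.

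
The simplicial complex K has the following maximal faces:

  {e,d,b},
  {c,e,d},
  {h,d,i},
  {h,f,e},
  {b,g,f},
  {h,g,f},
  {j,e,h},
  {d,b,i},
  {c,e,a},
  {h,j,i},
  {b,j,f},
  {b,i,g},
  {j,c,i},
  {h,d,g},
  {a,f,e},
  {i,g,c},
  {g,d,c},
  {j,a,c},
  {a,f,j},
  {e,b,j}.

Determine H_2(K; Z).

Take the total order a < b < c < d < e < f < g < h < i < j on the vertex set. Then K (dimension 2) consists of the simplices:

  0-simplices (10): a, b, c, d, e, f, g, h, i, j
  1-simplices (30): ac, ae, af, aj, bd, be, bf, bg, bi, bj, cd, ce, cg, ci, cj, de, dg, dh, di, ef, eh, ej, fg, fh, fj, gh, gi, hi, hj, ij
  2-simplices (20): ace, acj, aef, afj, bde, bdi, bej, bfg, bfj, bgi, cde, cdg, cgi, cij, dgh, dhi, efh, ehj, fgh, hij

Hence C_0 ≅ Z^10, C_1 ≅ Z^30, C_2 ≅ Z^20.

The boundary map ∂_1: C_1 → C_0 is given by ∂[p,q] = [q] − [p]. For instance
  ∂bj = j − b.
The resulting 10×30 matrix has rank 9, and its Smith normal form has invariant factors (1,1,1,1,1,1,1,1,1).

Boundary ∂_2: C_2 → C_1 maps a triangle to the signed sum of its edges. For instance
  ∂dgh = gh − dh + dg,
  ∂hij = ij − hj + hi.
The resulting 30×20 matrix has rank 20, and its Smith normal form has invariant factors (1,1,1,1,1,1,1,1,1,1,1,1,1,1,1,1,1,1,1,2).

From H_k ≅ ker(∂_k) / im(∂_{k+1}) we obtain:

  H_2: rank ker ∂_2 − rank ∂_3 = (20 − 20) − 0 = 0, and there is no ∂_3, so H_2 = 0.

H_2 = 0.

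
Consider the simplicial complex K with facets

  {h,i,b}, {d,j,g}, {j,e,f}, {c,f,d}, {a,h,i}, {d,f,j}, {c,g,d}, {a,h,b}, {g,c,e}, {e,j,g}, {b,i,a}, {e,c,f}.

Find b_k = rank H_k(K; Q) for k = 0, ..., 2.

Fix the vertex order a < b < c < d < e < f < g < h < i < j and write every simplex with vertices in increasing order. Then dim K = 2 and the simplices of K are:

  0-simplices (10): a, b, c, d, e, f, g, h, i, j
  1-simplices (18): ab, ah, ai, bh, bi, cd, ce, cf, cg, df, dg, dj, ef, eg, ej, fj, gj, hi
  2-simplices (12): abh, abi, ahi, bhi, cdf, cdg, cef, ceg, dfj, dgj, efj, egj

Hence C_0 ≅ Z^10, C_1 ≅ Z^18, C_2 ≅ Z^12.

Boundary ∂_1: C_1 → C_0 maps an edge to its endpoints' difference, ∂[p,q] = q − p. For instance
  ∂ab = b − a.
The resulting 10×18 matrix has rank 8, and its Smith normal form has invariant factors (1,1,1,1,1,1,1,1).

∂_2: C_2 → C_1 sends each 2-simplex [p,q,r] to [q,r] − [p,r] + [p,q]. For instance
  ∂abi = bi − ai + ab,
  ∂ceg = eg − cg + ce.
This gives a 18×12 integer matrix of rank 10; reducing to Smith normal form yields diagonal entries (1,1,1,1,1,1,1,1,1,1).

From H_k ≅ ker(∂_k) / im(∂_{k+1}) we obtain:

  H_0: rank C_0 − rank ∂_1 = 10 − 8 = 2, and the invariant factors of ∂_1 are all 1, so H_0 ≅ Z^2.
  H_1: rank ker ∂_1 − rank ∂_2 = (18 − 8) − 10 = 0, and the invariant factors of ∂_2 are all 1, so H_1 ≅ 0.
  H_2: rank ker ∂_2 − rank ∂_3 = (12 − 10) − 0 = 2, and there is no ∂_3, so H_2 ≅ Z^2.

As a check, the Euler characteristic is 10 − 18 + 12 = 4, which agrees with 2 − 0 + 2 = 4.

Hence the Betti numbers are b_0 = 2, b_1 = 0, b_2 = 2.

b_0 = 2, b_1 = 0, b_2 = 2.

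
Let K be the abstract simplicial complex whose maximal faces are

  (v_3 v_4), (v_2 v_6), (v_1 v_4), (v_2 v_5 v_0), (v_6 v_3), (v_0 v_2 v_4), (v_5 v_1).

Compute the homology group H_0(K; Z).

H_0 = Z.

Order the vertices as v_0 < v_1 < v_2 < v_3 < v_4 < v_5 < v_6. Listing each simplex with vertices in this order, K has dimension 2 with simplices:

  0-simplices (7): [v_0], [v_1], [v_2], [v_3], [v_4], [v_5], [v_6]
  1-simplices (10): [v_0,v_2], [v_0,v_4], [v_0,v_5], [v_1,v_4], [v_1,v_5], [v_2,v_4], [v_2,v_5], [v_2,v_6], [v_3,v_4], [v_3,v_6]
  2-simplices (2): [v_0,v_2,v_4], [v_0,v_2,v_5]

so the chain groups are C_0 ≅ Z^7, C_1 ≅ Z^10, C_2 ≅ Z^2.

∂_1: C_1 → C_0 is given by ∂[p,q] = [q] − [p]. For instance
  ∂[v_2,v_6] = [v_6] − [v_2].
The 7×10 boundary matrix has rank 6 and Smith normal form diag(1,1,1,1,1,1).

Boundary ∂_2: C_2 → C_1 acts by ∂[p,q,r] = [q,r] − [p,r] + [p,q]. For instance
  ∂[v_0,v_2,v_5] = [v_2,v_5] − [v_0,v_5] + [v_0,v_2],
  ∂[v_0,v_2,v_4] = [v_2,v_4] − [v_0,v_4] + [v_0,v_2].
The resulting 10×2 matrix has rank 2, and its Smith normal form has invariant factors (1,1).

Computing H_k = (kernel of ∂_k) / (image of ∂_{k+1}):

  H_0: rank C_0 − rank ∂_1 = 7 − 6 = 1, and the invariant factors of ∂_1 are all 1, so H_0 ≅ Z.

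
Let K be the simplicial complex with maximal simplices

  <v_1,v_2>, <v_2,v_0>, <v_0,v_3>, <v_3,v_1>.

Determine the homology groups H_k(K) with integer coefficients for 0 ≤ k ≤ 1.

H_0 ≅ Z,  H_1 ≅ Z.

Take the total order v_0 < v_1 < v_2 < v_3 on the vertex set. Then K (dimension 1) consists of the simplices:

  0-simplices (4): [v_0], [v_1], [v_2], [v_3]
  1-simplices (4): [v_0,v_2], [v_0,v_3], [v_1,v_2], [v_1,v_3]

so the chain groups are C_0 ≅ Z^4, C_1 ≅ Z^4.

Boundary ∂_1: C_1 → C_0 sends each edge [p,q] (with p < q) to q − p. For instance
  ∂[v_0,v_3] = [v_3] − [v_0].
As a 4×4 matrix over Z this has rank 3, with invariant factors (1,1,1).

From H_k ≅ ker(∂_k) / im(∂_{k+1}) we obtain:

  H_0: rank C_0 − rank ∂_1 = 4 − 3 = 1, and the invariant factors of ∂_1 are all 1, so H_0 = Z.
  H_1: rank ker ∂_1 − rank ∂_2 = (4 − 3) − 0 = 1, and there is no ∂_2, so H_1 = Z.

As a check, the Euler characteristic is 4 − 4 = 0, which agrees with 1 − 1 = 0.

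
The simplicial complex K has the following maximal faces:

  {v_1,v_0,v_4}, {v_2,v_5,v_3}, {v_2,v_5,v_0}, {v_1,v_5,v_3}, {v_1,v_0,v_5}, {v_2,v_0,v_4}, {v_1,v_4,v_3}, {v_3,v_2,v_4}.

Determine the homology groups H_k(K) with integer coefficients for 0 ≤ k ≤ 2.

Take the total order v_0 < v_1 < v_2 < v_3 < v_4 < v_5 on the vertex set. Then K (dimension 2) consists of the simplices:

  0-simplices (6): [v_0], [v_1], [v_2], [v_3], [v_4], [v_5]
  1-simplices (12): [v_0,v_1], [v_0,v_2], [v_0,v_4], [v_0,v_5], [v_1,v_3], [v_1,v_4], [v_1,v_5], [v_2,v_3], [v_2,v_4], [v_2,v_5], [v_3,v_4], [v_3,v_5]
  2-simplices (8): [v_0,v_1,v_4], [v_0,v_1,v_5], [v_0,v_2,v_4], [v_0,v_2,v_5], [v_1,v_3,v_4], [v_1,v_3,v_5], [v_2,v_3,v_4], [v_2,v_3,v_5]

Hence C_0 ≅ Z^6, C_1 ≅ Z^12, C_2 ≅ Z^8.

Boundary ∂_1: C_1 → C_0 sends each edge [p,q] (with p < q) to q − p. For instance
  ∂[v_3,v_4] = [v_4] − [v_3].
The 6×12 boundary matrix has rank 5 and Smith normal form diag(1,1,1,1,1).

Boundary ∂_2: C_2 → C_1 sends each 2-simplex [p,q,r] to [q,r] − [p,r] + [p,q]. For instance
  ∂[v_1,v_3,v_5] = [v_3,v_5] − [v_1,v_5] + [v_1,v_3],
  ∂[v_0,v_2,v_5] = [v_2,v_5] − [v_0,v_5] + [v_0,v_2].
The resulting 12×8 matrix has rank 7, and its Smith normal form has invariant factors (1,1,1,1,1,1,1).

From H_k ≅ ker(∂_k) / im(∂_{k+1}) we obtain:

  H_0: rank C_0 − rank ∂_1 = 6 − 5 = 1, and the invariant factors of ∂_1 are all 1, so H_0 ≅ Z.
  H_1: rank ker ∂_1 − rank ∂_2 = (12 − 5) − 7 = 0, and the invariant factors of ∂_2 are all 1, so H_1 ≅ 0.
  H_2: rank ker ∂_2 − rank ∂_3 = (8 − 7) − 0 = 1, and there is no ∂_3, so H_2 ≅ Z.

H_0 ≅ Z,  H_1 = 0,  H_2 ≅ Z.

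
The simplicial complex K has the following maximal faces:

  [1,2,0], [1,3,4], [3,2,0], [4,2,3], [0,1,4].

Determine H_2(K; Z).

K has 5 vertices, 10 edges, 5 triangles.
rank ∂_2 = 5, rank ∂_3 = 0 ⇒ b_2 = 5 − 5 − 0 = 0. So H_2 = 0.

H_2 = 0.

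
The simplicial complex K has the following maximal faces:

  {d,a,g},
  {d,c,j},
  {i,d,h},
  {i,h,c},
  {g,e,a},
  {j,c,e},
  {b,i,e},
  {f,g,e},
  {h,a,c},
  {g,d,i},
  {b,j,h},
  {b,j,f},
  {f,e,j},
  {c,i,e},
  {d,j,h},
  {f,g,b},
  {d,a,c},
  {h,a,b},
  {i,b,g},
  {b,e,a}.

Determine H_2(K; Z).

K has 10 vertices, 30 edges, 20 triangles.
rank ∂_2 = 20, rank ∂_3 = 0 ⇒ b_2 = 20 − 20 − 0 = 0. So H_2 ≅ 0.

H_2 = 0.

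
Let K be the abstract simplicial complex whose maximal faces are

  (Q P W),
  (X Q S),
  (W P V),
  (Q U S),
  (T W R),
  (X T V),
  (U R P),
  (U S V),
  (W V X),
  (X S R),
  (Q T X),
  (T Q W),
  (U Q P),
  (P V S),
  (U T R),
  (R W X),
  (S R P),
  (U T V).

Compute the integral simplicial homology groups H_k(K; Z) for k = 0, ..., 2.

We work with the vertex ordering P < Q < R < S < T < U < V < W < X. The simplices of K, each written with vertices in increasing order, are:

  0-simplices (9): P, Q, R, S, T, U, V, W, X
  1-simplices (27): PQ, PR, PS, PU, PV, PW, QS, QT, QU, QW, QX, RS, RT, RU, RW, RX, SU, SV, SX, TU, TV, TW, TX, UV, VW, VX, WX
  2-simplices (18): PQU, PQW, PRS, PRU, PSV, PVW, QSU, QSX, QTW, QTX, RSX, RTU, RTW, RWX, SUV, TUV, TVX, VWX

so the chain groups are C_0 ≅ Z^9, C_1 ≅ Z^27, C_2 ≅ Z^18.

∂_1: C_1 → C_0 is given by ∂[p,q] = [q] − [p].
This gives a 9×27 integer matrix of rank 8; reducing to Smith normal form yields diagonal entries (1,1,1,1,1,1,1,1).

The boundary map ∂_2: C_2 → C_1 sends each 2-simplex [p,q,r] to [q,r] − [p,r] + [p,q]. For instance
  ∂QSU = SU − QU + QS,
  ∂QTW = TW − QW + QT.
The 27×18 boundary matrix has rank 18 and Smith normal form diag(1,1,1,1,1,1,1,1,1,1,1,1,1,1,1,1,1,2).

Computing H_k = (kernel of ∂_k) / (image of ∂_{k+1}):

  H_0: rank C_0 − rank ∂_1 = 9 − 8 = 1, and the invariant factors of ∂_1 are all 1, so H_0 = Z.
  H_1: rank ker ∂_1 − rank ∂_2 = (27 − 8) − 18 = 1, and ∂_2 has invariant factor 2 > 1, so H_1 = Z ⊕ Z/2.
  H_2: rank ker ∂_2 − rank ∂_3 = (18 − 18) − 0 = 0, and there is no ∂_3, so H_2 = 0.

H_0 = Z,  H_1 = Z ⊕ Z/2,  H_2 = 0.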